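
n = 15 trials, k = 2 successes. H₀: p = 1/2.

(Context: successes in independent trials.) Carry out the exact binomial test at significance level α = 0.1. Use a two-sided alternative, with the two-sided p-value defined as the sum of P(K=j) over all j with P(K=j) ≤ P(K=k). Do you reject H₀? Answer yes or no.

Exact binomial: n=15, k=2, p₀=1/2=0.5000
P(X=j) = C(n,j)·p₀^j·(1−p₀)^(n−j); p = Σ P(X=j) over j with P(X=j) ≤ P(X=2)
p-value (two-sided) = 0.00739
At α=0.1: p < α → reject H₀

reject H₀: yes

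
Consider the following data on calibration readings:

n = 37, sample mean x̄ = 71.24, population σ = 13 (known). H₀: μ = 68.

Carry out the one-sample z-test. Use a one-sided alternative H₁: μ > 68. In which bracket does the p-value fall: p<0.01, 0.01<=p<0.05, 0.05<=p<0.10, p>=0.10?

SE = σ/√n = 13/√37 = 2.1372
z = (x̄−μ₀)/SE = (71.24−68)/2.1372 = 1.5160
p-value (one-sided, H₁ greater) = 0.06476
→ bracket: 0.05<=p<0.10

p-value bracket: 0.05<=p<0.10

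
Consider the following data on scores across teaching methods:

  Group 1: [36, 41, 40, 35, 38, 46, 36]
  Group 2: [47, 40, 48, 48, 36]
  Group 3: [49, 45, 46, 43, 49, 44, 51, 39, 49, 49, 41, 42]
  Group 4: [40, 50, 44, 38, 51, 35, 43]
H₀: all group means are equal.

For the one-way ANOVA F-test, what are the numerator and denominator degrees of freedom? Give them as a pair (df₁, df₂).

degrees of freedom = [3, 27]

k = 4 groups, N = 31 total
df = (k−1, N−k) = (4−1, 31−4) = (3, 27)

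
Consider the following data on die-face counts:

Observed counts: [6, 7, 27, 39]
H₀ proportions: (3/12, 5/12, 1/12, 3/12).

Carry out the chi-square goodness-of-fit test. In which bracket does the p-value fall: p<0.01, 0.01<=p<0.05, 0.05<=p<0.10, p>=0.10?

p-value bracket: p<0.01

n = 79; E_i = n·p_i = [19.75, 32.92, 6.58, 19.75]
χ² = (6−19.75)²/19.75 + (7−32.92)²/32.92 + (27−6.58)²/6.58 + (39−19.75)²/19.75 = 112.0582
df = 3
p-value (upper-tail) = 0.00000
→ bracket: p<0.01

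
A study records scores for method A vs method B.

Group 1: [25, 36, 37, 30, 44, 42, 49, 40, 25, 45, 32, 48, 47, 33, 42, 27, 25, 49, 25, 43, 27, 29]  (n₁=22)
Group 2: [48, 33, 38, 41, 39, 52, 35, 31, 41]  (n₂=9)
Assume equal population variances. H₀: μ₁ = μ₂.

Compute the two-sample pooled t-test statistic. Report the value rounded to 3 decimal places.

x̄₁=36.364, s₁=8.835, n₁=22
x̄₂=39.778, s₂=6.797, n₂=9
s_p² = [21·8.835² + 8·6.797²]/29 = 69.2637
SE = √(s_p²·(1/22+1/9)) = 3.2931
t = (36.364−39.778)/3.2931 = -1.0368
df = 29

test statistic = -1.037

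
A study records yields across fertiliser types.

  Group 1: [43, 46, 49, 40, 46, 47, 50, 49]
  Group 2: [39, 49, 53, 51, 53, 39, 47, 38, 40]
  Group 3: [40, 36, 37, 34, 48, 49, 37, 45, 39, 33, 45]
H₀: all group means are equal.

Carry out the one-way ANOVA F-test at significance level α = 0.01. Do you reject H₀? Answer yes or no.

reject H₀: no

Group means [46.25, 45.44, 40.27], grand mean 43.643
SSB = Σnᵢ(x̄ᵢ−x̄)² = 208.525; SSW = ΣΣ(x−x̄ᵢ)² = 721.904
MSB = 208.525/2 = 104.2623; MSW = 721.904/25 = 28.8762
F = MSB/MSW = 3.6107
df = (2, 25)
p-value (upper-tail) = 0.04192
At α=0.01: p ≥ α → fail to reject H₀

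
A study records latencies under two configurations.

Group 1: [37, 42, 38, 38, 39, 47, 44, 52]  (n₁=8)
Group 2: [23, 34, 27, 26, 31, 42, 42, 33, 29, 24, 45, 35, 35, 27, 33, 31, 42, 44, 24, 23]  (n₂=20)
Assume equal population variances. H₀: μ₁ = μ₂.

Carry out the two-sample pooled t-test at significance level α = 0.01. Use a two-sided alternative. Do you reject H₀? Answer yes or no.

reject H₀: yes

x̄₁=42.125, s₁=5.276, n₁=8
x̄₂=32.500, s₂=7.323, n₂=20
s_p² = [7·5.276² + 19·7.323²]/26 = 46.6875
SE = √(s_p²·(1/8+1/20)) = 2.8584
t = (42.125−32.500)/2.8584 = 3.3673
df = 26
p-value (two-sided) = 0.00237
At α=0.01: p < α → reject H₀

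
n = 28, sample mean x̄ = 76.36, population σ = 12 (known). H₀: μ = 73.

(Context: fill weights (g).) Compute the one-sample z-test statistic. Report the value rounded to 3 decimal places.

test statistic = 1.482

SE = σ/√n = 12/√28 = 2.2678
z = (x̄−μ₀)/SE = (76.36−73)/2.2678 = 1.4816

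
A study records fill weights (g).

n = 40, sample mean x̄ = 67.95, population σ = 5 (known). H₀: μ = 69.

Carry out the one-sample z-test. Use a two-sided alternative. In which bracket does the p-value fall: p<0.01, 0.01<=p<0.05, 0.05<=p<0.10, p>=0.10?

p-value bracket: p>=0.10

SE = σ/√n = 5/√40 = 0.7906
z = (x̄−μ₀)/SE = (67.95−69)/0.7906 = -1.3282
p-value (two-sided) = 0.18413
→ bracket: p>=0.10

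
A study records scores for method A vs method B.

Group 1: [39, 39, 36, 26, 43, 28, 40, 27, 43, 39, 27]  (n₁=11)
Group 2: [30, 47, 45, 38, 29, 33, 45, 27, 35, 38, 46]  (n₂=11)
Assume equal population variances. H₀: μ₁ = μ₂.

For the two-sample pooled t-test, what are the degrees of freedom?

degrees of freedom = 20

df = n₁ + n₂ − 2 = 11 + 11 − 2 = 20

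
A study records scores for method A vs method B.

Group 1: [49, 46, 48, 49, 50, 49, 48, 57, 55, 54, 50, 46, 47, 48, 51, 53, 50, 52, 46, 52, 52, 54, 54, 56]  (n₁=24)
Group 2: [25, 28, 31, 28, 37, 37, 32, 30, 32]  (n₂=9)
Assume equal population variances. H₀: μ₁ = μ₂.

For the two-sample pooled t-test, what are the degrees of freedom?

degrees of freedom = 31

df = n₁ + n₂ − 2 = 24 + 9 − 2 = 31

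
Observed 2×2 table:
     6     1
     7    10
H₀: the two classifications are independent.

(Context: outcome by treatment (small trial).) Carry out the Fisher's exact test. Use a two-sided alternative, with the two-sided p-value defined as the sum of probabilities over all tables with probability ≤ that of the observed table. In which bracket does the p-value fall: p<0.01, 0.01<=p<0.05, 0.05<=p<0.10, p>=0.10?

Margins: r₁=7, r₂=17, c₁=13, c₂=11, n=24
p_obs = C(7,6)·C(17,7)/C(24,13); sum pmf over tables with pmf ≤ p_obs
p-value (two-sided) = 0.07780
→ bracket: 0.05<=p<0.10

p-value bracket: 0.05<=p<0.10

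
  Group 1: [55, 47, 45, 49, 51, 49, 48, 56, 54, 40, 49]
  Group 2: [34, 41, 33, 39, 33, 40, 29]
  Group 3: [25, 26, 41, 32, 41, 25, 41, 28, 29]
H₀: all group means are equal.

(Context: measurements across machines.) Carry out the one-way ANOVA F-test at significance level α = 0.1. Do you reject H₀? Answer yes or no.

reject H₀: yes

Group means [49.36, 35.57, 32.00], grand mean 40.000
SSB = Σnᵢ(x̄ᵢ−x̄)² = 1677.740; SSW = ΣΣ(x−x̄ᵢ)² = 736.260
MSB = 1677.740/2 = 838.8701; MSW = 736.260/24 = 30.6775
F = MSB/MSW = 27.3448
df = (2, 24)
p-value (upper-tail) = 0.00000
At α=0.1: p < α → reject H₀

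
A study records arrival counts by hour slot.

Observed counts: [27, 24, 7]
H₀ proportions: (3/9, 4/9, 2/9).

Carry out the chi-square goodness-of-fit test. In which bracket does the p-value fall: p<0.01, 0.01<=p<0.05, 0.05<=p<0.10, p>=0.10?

p-value bracket: 0.05<=p<0.10

n = 58; E_i = n·p_i = [19.33, 25.78, 12.89]
χ² = (27−19.33)²/19.33 + (24−25.78)²/25.78 + (7−12.89)²/12.89 = 5.8534
df = 2
p-value (upper-tail) = 0.05357
→ bracket: 0.05<=p<0.10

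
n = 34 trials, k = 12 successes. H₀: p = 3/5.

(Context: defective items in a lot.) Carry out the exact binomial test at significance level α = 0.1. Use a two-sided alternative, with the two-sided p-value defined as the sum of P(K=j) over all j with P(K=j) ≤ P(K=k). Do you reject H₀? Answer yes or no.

Exact binomial: n=34, k=12, p₀=3/5=0.6000
P(X=j) = C(n,j)·p₀^j·(1−p₀)^(n−j); p = Σ P(X=j) over j with P(X=j) ≤ P(X=12)
p-value (two-sided) = 0.00450
At α=0.1: p < α → reject H₀

reject H₀: yes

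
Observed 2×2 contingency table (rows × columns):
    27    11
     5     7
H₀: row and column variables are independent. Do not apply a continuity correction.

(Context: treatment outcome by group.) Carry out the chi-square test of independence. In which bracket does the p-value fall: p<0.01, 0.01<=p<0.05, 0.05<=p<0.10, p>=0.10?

Row totals [38, 12], col totals [32, 18], n=50
χ² = (27−24.32)²/24.32 + (11−13.68)²/13.68 + (5−7.68)²/7.68 + (7−4.32)²/4.32 = 3.4182
df = 1
p-value (upper-tail) = 0.06448
→ bracket: 0.05<=p<0.10

p-value bracket: 0.05<=p<0.10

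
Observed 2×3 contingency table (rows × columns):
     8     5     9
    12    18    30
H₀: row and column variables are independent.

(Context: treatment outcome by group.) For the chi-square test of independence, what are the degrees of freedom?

degrees of freedom = 2

df = (r−1)(c−1) = (2−1)·(3−1) = 2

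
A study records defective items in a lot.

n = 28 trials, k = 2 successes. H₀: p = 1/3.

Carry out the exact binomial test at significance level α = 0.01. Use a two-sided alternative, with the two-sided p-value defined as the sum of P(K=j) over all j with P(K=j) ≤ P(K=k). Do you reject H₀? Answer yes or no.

Exact binomial: n=28, k=2, p₀=1/3=0.3333
P(X=j) = C(n,j)·p₀^j·(1−p₀)^(n−j); p = Σ P(X=j) over j with P(X=j) ≤ P(X=2)
p-value (two-sided) = 0.00207
At α=0.01: p < α → reject H₀

reject H₀: yes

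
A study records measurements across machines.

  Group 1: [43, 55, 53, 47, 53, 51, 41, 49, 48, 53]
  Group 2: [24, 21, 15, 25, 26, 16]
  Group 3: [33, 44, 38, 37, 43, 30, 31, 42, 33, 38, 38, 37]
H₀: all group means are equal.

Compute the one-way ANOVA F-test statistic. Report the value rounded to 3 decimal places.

test statistic = 70.109

Group means [49.30, 21.17, 37.00], grand mean 38.000
SSB = Σnᵢ(x̄ᵢ−x̄)² = 2989.067; SSW = ΣΣ(x−x̄ᵢ)² = 532.933
MSB = 2989.067/2 = 1494.5333; MSW = 532.933/25 = 21.3173
F = MSB/MSW = 70.1088
df = (2, 25)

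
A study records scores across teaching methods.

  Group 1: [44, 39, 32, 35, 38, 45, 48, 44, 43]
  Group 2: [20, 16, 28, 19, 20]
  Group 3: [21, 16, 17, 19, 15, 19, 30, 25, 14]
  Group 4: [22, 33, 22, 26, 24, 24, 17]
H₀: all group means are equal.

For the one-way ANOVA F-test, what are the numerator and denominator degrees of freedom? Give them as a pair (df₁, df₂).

k = 4 groups, N = 30 total
df = (k−1, N−k) = (4−1, 30−4) = (3, 26)

degrees of freedom = [3, 26]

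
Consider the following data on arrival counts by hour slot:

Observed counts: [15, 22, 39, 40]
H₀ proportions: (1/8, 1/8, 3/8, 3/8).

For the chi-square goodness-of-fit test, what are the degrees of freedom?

df = k − 1 = 4 − 1 = 3

degrees of freedom = 3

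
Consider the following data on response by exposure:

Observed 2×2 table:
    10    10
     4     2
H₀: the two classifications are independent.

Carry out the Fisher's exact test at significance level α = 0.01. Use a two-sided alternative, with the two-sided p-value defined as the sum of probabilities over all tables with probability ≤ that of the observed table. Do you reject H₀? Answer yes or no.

reject H₀: no

Margins: r₁=20, r₂=6, c₁=14, c₂=12, n=26
p_obs = C(20,10)·C(6,4)/C(26,14); sum pmf over tables with pmf ≤ p_obs
p-value (two-sided) = 0.65217
At α=0.01: p ≥ α → fail to reject H₀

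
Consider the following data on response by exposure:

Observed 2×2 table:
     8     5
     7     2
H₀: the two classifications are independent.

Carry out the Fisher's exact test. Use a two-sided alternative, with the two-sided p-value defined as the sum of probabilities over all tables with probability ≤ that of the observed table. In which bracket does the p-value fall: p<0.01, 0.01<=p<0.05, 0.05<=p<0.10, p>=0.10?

Margins: r₁=13, r₂=9, c₁=15, c₂=7, n=22
p_obs = C(13,8)·C(9,7)/C(22,15); sum pmf over tables with pmf ≤ p_obs
p-value (two-sided) = 0.64783
→ bracket: p>=0.10

p-value bracket: p>=0.10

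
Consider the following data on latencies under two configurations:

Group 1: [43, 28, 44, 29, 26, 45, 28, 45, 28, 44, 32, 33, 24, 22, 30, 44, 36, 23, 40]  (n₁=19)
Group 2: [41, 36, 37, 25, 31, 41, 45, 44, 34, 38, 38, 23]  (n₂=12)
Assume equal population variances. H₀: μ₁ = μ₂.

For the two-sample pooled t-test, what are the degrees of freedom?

degrees of freedom = 29

df = n₁ + n₂ − 2 = 19 + 12 − 2 = 29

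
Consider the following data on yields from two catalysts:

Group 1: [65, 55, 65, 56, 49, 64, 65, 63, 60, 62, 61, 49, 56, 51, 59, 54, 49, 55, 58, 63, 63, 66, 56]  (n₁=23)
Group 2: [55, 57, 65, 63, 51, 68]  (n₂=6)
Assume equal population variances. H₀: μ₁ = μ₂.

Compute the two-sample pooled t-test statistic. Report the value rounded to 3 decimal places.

test statistic = -0.529

x̄₁=58.435, s₁=5.583, n₁=23
x̄₂=59.833, s₂=6.524, n₂=6
s_p² = [22·5.583² + 5·6.524²]/27 = 33.2772
SE = √(s_p²·(1/23+1/6)) = 2.6444
t = (58.435−59.833)/2.6444 = -0.5289
df = 27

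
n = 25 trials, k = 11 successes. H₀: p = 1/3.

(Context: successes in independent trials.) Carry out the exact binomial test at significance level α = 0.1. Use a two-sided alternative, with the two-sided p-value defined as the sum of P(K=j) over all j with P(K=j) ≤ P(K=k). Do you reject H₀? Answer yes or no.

Exact binomial: n=25, k=11, p₀=1/3=0.3333
P(X=j) = C(n,j)·p₀^j·(1−p₀)^(n−j); p = Σ P(X=j) over j with P(X=j) ≤ P(X=11)
p-value (two-sided) = 0.28994
At α=0.1: p ≥ α → fail to reject H₀

reject H₀: no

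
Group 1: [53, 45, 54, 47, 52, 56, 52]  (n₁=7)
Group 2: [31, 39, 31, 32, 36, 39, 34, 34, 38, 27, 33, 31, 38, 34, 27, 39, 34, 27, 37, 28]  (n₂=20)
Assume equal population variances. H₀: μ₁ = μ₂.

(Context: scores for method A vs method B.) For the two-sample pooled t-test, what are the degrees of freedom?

df = n₁ + n₂ − 2 = 7 + 20 − 2 = 25

degrees of freedom = 25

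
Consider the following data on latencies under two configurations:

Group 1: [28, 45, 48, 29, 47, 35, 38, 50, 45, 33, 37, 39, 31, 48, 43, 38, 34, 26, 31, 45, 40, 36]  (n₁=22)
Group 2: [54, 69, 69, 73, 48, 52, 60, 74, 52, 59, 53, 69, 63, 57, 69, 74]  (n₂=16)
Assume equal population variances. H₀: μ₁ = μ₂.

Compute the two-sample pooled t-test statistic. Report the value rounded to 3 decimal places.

test statistic = -9.117

x̄₁=38.455, s₁=7.156, n₁=22
x̄₂=62.188, s₂=8.886, n₂=16
s_p² = [21·7.156² + 15·8.886²]/36 = 62.7748
SE = √(s_p²·(1/22+1/16)) = 2.6032
t = (38.455−62.188)/2.6032 = -9.1167
df = 36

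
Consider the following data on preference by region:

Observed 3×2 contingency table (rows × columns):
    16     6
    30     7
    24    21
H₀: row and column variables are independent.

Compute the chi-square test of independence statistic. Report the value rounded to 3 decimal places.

test statistic = 7.477

Row totals [22, 37, 45], col totals [70, 34], n=104
χ² = (16−14.81)²/14.81 + (6−7.19)²/7.19 + (30−24.90)²/24.90 + (7−12.10)²/12.10 + (24−30.29)²/30.29 + (21−14.71)²/14.71 = 7.4771
df = 2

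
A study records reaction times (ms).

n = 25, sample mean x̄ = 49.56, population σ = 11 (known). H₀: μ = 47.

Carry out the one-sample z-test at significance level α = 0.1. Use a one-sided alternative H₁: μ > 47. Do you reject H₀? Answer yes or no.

SE = σ/√n = 11/√25 = 2.2000
z = (x̄−μ₀)/SE = (49.56−47)/2.2000 = 1.1636
p-value (one-sided, H₁ greater) = 0.12229
At α=0.1: p ≥ α → fail to reject H₀

reject H₀: no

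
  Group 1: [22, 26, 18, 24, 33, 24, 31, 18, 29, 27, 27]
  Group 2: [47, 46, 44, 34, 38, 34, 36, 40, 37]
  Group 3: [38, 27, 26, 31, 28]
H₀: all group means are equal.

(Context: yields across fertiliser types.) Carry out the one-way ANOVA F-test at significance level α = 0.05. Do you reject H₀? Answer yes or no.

Group means [25.36, 39.56, 30.00], grand mean 31.400
SSB = Σnᵢ(x̄ᵢ−x̄)² = 1009.232; SSW = ΣΣ(x−x̄ᵢ)² = 526.768
MSB = 1009.232/2 = 504.6162; MSW = 526.768/22 = 23.9440
F = MSB/MSW = 21.0749
df = (2, 22)
p-value (upper-tail) = 0.00001
At α=0.05: p < α → reject H₀

reject H₀: yes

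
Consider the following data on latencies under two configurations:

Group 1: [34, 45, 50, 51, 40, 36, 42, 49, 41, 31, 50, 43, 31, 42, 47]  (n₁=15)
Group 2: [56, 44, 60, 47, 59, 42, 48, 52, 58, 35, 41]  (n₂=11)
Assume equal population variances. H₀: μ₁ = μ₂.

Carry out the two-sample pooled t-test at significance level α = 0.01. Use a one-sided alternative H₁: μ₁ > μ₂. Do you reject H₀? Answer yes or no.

x̄₁=42.133, s₁=6.760, n₁=15
x̄₂=49.273, s₂=8.356, n₂=11
s_p² = [14·6.760² + 10·8.356²]/24 = 55.7465
SE = √(s_p²·(1/15+1/11)) = 2.9638
t = (42.133−49.273)/2.9638 = -2.4088
df = 24
p-value (one-sided, H₁ greater) = 0.98798
At α=0.01: p ≥ α → fail to reject H₀

reject H₀: no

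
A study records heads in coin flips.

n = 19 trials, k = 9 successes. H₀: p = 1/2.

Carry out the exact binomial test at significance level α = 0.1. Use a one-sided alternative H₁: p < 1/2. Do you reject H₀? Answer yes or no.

Exact binomial: n=19, k=9, p₀=1/2=0.5000
P(X≤9) from Σ C(n,i)·p₀^i·(1−p₀)^(n−i)
p-value (one-sided, H₁ less) = 0.50000
At α=0.1: p ≥ α → fail to reject H₀

reject H₀: no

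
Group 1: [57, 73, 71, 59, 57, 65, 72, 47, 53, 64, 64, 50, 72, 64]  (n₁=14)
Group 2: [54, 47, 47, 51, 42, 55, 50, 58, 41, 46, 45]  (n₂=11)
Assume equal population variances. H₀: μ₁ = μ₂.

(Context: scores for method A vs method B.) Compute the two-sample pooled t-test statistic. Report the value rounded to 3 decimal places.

x̄₁=62.000, s₁=8.467, n₁=14
x̄₂=48.727, s₂=5.405, n₂=11
s_p² = [13·8.467² + 10·5.405²]/23 = 53.2253
SE = √(s_p²·(1/14+1/11)) = 2.9395
t = (62.000−48.727)/2.9395 = 4.5154
df = 23

test statistic = 4.515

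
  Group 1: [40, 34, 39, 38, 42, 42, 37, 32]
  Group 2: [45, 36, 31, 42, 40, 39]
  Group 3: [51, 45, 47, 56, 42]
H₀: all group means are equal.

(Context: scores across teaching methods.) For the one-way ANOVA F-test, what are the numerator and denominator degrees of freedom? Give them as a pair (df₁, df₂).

k = 3 groups, N = 19 total
df = (k−1, N−k) = (3−1, 19−3) = (2, 16)

degrees of freedom = [2, 16]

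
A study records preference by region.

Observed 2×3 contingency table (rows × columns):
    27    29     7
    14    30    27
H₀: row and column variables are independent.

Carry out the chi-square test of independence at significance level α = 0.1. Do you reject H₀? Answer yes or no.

Row totals [63, 71], col totals [41, 59, 34], n=134
χ² = (27−19.28)²/19.28 + (29−27.74)²/27.74 + (7−15.99)²/15.99 + (14−21.72)²/21.72 + (30−31.26)²/31.26 + (27−18.01)²/18.01 = 15.4812
df = 2
p-value (upper-tail) = 0.00043
At α=0.1: p < α → reject H₀

reject H₀: yes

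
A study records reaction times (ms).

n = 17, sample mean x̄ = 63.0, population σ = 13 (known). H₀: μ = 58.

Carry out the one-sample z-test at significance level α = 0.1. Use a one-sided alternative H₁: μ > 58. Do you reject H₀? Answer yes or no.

SE = σ/√n = 13/√17 = 3.1530
z = (x̄−μ₀)/SE = (63.0−58)/3.1530 = 1.5858
p-value (one-sided, H₁ greater) = 0.05639
At α=0.1: p < α → reject H₀

reject H₀: yes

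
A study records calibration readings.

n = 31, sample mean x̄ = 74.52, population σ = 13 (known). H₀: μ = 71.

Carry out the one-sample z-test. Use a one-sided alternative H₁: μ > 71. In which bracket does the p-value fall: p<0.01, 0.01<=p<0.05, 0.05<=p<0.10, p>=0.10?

p-value bracket: 0.05<=p<0.10

SE = σ/√n = 13/√31 = 2.3349
z = (x̄−μ₀)/SE = (74.52−71)/2.3349 = 1.5076
p-value (one-sided, H₁ greater) = 0.06583
→ bracket: 0.05<=p<0.10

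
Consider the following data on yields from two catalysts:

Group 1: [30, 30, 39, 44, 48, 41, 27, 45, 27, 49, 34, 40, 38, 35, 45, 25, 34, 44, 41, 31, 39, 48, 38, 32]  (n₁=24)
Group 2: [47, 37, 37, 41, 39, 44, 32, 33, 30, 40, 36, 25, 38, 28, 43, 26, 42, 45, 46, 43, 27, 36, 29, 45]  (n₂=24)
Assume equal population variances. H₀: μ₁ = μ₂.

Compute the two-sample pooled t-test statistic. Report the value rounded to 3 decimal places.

x̄₁=37.667, s₁=7.155, n₁=24
x̄₂=37.042, s₂=6.875, n₂=24
s_p² = [23·7.155² + 23·6.875²]/46 = 49.2237
SE = √(s_p²·(1/24+1/24)) = 2.0253
t = (37.667−37.042)/2.0253 = 0.3086
df = 46

test statistic = 0.309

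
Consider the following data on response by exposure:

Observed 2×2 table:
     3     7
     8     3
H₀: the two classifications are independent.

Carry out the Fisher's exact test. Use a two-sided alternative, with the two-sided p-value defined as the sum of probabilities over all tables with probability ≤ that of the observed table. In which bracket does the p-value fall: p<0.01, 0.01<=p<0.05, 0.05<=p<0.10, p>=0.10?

Margins: r₁=10, r₂=11, c₁=11, c₂=10, n=21
p_obs = C(10,3)·C(11,8)/C(21,11); sum pmf over tables with pmf ≤ p_obs
p-value (two-sided) = 0.08611
→ bracket: 0.05<=p<0.10

p-value bracket: 0.05<=p<0.10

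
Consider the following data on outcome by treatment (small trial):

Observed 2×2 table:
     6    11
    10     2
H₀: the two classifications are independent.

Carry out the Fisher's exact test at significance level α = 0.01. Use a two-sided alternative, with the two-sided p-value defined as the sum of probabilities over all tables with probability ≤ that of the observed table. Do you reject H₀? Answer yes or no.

Margins: r₁=17, r₂=12, c₁=16, c₂=13, n=29
p_obs = C(17,6)·C(12,10)/C(29,16); sum pmf over tables with pmf ≤ p_obs
p-value (two-sided) = 0.02157
At α=0.01: p ≥ α → fail to reject H₀

reject H₀: no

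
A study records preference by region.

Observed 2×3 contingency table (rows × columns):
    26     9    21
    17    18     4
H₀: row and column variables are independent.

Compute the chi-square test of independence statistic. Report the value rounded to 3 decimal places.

Row totals [56, 39], col totals [43, 27, 25], n=95
χ² = (26−25.35)²/25.35 + (9−15.92)²/15.92 + (21−14.74)²/14.74 + (17−17.65)²/17.65 + (18−11.08)²/11.08 + (4−10.26)²/10.26 = 13.8450
df = 2

test statistic = 13.845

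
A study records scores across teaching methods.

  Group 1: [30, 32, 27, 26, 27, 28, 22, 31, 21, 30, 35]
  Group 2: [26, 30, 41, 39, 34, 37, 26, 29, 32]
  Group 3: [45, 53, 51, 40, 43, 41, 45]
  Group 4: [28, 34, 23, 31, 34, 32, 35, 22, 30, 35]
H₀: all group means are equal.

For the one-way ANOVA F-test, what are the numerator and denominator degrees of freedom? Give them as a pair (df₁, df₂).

k = 4 groups, N = 37 total
df = (k−1, N−k) = (4−1, 37−4) = (3, 33)

degrees of freedom = [3, 33]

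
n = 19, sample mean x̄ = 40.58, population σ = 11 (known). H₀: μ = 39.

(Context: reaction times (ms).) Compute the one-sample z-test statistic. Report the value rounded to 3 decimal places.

test statistic = 0.626

SE = σ/√n = 11/√19 = 2.5236
z = (x̄−μ₀)/SE = (40.58−39)/2.5236 = 0.6261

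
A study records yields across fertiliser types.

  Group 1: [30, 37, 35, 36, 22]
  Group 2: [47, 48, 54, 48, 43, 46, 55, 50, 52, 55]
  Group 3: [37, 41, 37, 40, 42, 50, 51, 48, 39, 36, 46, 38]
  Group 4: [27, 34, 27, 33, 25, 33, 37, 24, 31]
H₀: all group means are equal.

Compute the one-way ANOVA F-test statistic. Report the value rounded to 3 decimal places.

Group means [32.00, 49.80, 42.08, 30.11], grand mean 39.833
SSB = Σnᵢ(x̄ᵢ−x̄)² = 2211.594; SSW = ΣΣ(x−x̄ᵢ)² = 781.406
MSB = 2211.594/3 = 737.1981; MSW = 781.406/32 = 24.4189
F = MSB/MSW = 30.1896
df = (3, 32)

test statistic = 30.190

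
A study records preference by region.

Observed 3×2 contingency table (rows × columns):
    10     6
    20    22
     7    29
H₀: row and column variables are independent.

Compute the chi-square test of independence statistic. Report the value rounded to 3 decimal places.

Row totals [16, 42, 36], col totals [37, 57], n=94
χ² = (10−6.30)²/6.30 + (6−9.70)²/9.70 + (20−16.53)²/16.53 + (22−25.47)²/25.47 + (7−14.17)²/14.17 + (29−21.83)²/21.83 = 10.7720
df = 2

test statistic = 10.772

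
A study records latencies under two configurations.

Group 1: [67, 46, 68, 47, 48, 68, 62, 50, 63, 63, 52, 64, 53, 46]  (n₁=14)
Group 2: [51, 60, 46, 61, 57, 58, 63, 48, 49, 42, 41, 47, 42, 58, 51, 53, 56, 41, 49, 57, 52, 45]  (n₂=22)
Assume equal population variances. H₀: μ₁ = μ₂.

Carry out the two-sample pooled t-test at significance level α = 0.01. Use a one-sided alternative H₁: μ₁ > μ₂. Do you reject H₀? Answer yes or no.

reject H₀: no

x̄₁=56.929, s₁=8.775, n₁=14
x̄₂=51.227, s₂=6.831, n₂=22
s_p² = [13·8.775² + 21·6.831²]/34 = 58.2586
SE = √(s_p²·(1/14+1/22)) = 2.6095
t = (56.929−51.227)/2.6095 = 2.1848
df = 34
p-value (one-sided, H₁ greater) = 0.01795
At α=0.01: p ≥ α → fail to reject H₀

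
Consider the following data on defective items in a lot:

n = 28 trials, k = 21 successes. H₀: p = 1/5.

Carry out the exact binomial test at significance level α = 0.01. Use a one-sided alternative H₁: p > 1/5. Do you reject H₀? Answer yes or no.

reject H₀: yes

Exact binomial: n=28, k=21, p₀=1/5=0.2000
P(X≥21) from Σ C(n,i)·p₀^i·(1−p₀)^(n−i)
p-value (one-sided, H₁ greater) = 0.00000
At α=0.01: p < α → reject H₀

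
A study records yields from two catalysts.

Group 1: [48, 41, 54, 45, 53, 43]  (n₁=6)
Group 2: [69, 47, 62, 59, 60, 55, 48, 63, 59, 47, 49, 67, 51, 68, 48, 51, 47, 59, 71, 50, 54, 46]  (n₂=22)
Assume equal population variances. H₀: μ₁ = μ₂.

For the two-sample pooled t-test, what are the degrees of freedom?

df = n₁ + n₂ − 2 = 6 + 22 − 2 = 26

degrees of freedom = 26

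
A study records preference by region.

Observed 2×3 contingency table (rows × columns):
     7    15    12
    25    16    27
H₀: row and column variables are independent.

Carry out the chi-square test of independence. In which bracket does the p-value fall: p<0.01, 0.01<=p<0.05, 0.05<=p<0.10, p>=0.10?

p-value bracket: 0.05<=p<0.10

Row totals [34, 68], col totals [32, 31, 39], n=102
χ² = (7−10.67)²/10.67 + (15−10.33)²/10.33 + (12−13.00)²/13.00 + (25−21.33)²/21.33 + (16−20.67)²/20.67 + (27−26.00)²/26.00 = 5.1673
df = 2
p-value (upper-tail) = 0.07550
→ bracket: 0.05<=p<0.10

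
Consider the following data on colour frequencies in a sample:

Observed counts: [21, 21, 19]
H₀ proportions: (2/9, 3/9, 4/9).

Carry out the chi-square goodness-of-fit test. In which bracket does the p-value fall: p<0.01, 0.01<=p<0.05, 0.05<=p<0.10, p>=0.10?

p-value bracket: 0.01<=p<0.05

n = 61; E_i = n·p_i = [13.56, 20.33, 27.11]
χ² = (21−13.56)²/13.56 + (21−20.33)²/20.33 + (19−27.11)²/27.11 = 6.5369
df = 2
p-value (upper-tail) = 0.03807
→ bracket: 0.01<=p<0.05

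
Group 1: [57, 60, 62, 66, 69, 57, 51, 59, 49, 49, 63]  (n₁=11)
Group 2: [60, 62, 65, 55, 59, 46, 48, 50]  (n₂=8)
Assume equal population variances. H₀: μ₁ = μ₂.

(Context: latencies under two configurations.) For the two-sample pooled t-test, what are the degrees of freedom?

degrees of freedom = 17

df = n₁ + n₂ − 2 = 11 + 8 − 2 = 17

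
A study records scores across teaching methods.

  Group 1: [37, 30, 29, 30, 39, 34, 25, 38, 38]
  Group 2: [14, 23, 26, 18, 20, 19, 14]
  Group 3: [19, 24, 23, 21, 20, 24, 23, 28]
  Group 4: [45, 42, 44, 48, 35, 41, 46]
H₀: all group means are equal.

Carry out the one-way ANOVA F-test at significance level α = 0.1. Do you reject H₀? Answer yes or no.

reject H₀: yes

Group means [33.33, 19.14, 22.75, 43.00], grand mean 29.581
SSB = Σnᵢ(x̄ᵢ−x̄)² = 2523.191; SSW = ΣΣ(x−x̄ᵢ)² = 480.357
MSB = 2523.191/3 = 841.0637; MSW = 480.357/27 = 17.7910
F = MSB/MSW = 47.2747
df = (3, 27)
p-value (upper-tail) = 0.00000
At α=0.1: p < α → reject H₀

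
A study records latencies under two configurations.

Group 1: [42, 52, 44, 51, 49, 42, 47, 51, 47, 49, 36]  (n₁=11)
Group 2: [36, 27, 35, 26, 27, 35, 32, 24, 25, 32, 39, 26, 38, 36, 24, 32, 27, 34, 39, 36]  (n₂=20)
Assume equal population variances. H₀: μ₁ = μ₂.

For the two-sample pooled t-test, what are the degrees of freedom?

df = n₁ + n₂ − 2 = 11 + 20 − 2 = 29

degrees of freedom = 29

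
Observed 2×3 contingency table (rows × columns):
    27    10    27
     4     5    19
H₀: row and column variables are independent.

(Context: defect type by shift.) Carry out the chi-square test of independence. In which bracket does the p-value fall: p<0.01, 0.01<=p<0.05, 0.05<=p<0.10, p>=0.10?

p-value bracket: 0.01<=p<0.05

Row totals [64, 28], col totals [31, 15, 46], n=92
χ² = (27−21.57)²/21.57 + (10−10.43)²/10.43 + (27−32.00)²/32.00 + (4−9.43)²/9.43 + (5−4.57)²/4.57 + (19−14.00)²/14.00 = 7.1268
df = 2
p-value (upper-tail) = 0.02834
→ bracket: 0.01<=p<0.05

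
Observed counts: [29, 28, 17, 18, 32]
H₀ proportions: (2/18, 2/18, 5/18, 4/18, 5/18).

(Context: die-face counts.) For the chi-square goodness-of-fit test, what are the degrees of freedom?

df = k − 1 = 5 − 1 = 4

degrees of freedom = 4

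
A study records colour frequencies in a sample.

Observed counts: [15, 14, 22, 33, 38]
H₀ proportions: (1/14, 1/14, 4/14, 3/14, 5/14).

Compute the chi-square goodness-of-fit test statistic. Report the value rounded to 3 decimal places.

test statistic = 14.993

n = 122; E_i = n·p_i = [8.71, 8.71, 34.86, 26.14, 43.57]
χ² = (15−8.71)²/8.71 + (14−8.71)²/8.71 + (22−34.86)²/34.86 + (33−26.14)²/26.14 + (38−43.57)²/43.57 = 14.9934
df = 4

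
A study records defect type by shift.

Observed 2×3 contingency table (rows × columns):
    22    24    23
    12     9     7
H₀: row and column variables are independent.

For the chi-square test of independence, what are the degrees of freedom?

df = (r−1)(c−1) = (2−1)·(3−1) = 2

degrees of freedom = 2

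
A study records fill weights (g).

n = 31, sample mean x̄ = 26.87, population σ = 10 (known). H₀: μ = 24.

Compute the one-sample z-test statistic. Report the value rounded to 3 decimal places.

SE = σ/√n = 10/√31 = 1.7961
z = (x̄−μ₀)/SE = (26.87−24)/1.7961 = 1.5979

test statistic = 1.598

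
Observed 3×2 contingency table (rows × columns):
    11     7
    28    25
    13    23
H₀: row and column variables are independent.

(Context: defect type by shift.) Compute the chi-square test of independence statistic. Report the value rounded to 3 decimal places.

test statistic = 3.755

Row totals [18, 53, 36], col totals [52, 55], n=107
χ² = (11−8.75)²/8.75 + (7−9.25)²/9.25 + (28−25.76)²/25.76 + (25−27.24)²/27.24 + (13−17.50)²/17.50 + (23−18.50)²/18.50 = 3.7553
df = 2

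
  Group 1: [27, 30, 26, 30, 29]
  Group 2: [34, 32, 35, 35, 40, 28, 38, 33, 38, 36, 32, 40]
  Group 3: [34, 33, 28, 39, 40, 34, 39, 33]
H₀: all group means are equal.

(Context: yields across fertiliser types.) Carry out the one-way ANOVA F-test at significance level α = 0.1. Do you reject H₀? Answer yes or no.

reject H₀: yes

Group means [28.40, 35.08, 35.00], grand mean 33.720
SSB = Σnᵢ(x̄ᵢ−x̄)² = 176.923; SSW = ΣΣ(x−x̄ᵢ)² = 270.117
MSB = 176.923/2 = 88.4617; MSW = 270.117/22 = 12.2780
F = MSB/MSW = 7.2049
df = (2, 22)
p-value (upper-tail) = 0.00392
At α=0.1: p < α → reject H₀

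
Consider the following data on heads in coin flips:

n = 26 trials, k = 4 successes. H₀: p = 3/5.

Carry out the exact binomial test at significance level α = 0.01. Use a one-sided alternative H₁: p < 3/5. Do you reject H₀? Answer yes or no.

Exact binomial: n=26, k=4, p₀=3/5=0.6000
P(X≤4) from Σ C(n,i)·p₀^i·(1−p₀)^(n−i)
p-value (one-sided, H₁ less) = 0.00000
At α=0.01: p < α → reject H₀

reject H₀: yes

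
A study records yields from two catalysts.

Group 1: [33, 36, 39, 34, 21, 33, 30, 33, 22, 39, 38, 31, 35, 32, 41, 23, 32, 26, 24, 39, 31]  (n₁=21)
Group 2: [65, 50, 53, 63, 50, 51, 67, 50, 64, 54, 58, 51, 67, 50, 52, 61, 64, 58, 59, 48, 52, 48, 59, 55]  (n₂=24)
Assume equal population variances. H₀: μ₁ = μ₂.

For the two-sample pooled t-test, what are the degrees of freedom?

df = n₁ + n₂ − 2 = 21 + 24 − 2 = 43

degrees of freedom = 43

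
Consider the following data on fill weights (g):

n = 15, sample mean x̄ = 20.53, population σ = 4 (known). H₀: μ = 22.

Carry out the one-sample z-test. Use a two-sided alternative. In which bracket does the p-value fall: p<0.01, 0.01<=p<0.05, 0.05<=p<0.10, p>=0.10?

SE = σ/√n = 4/√15 = 1.0328
z = (x̄−μ₀)/SE = (20.53−22)/1.0328 = -1.4233
p-value (two-sided) = 0.15464
→ bracket: p>=0.10

p-value bracket: p>=0.10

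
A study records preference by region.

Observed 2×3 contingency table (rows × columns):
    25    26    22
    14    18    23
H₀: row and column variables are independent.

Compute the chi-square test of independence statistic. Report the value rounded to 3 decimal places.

test statistic = 2.089

Row totals [73, 55], col totals [39, 44, 45], n=128
χ² = (25−22.24)²/22.24 + (26−25.09)²/25.09 + (22−25.66)²/25.66 + (14−16.76)²/16.76 + (18−18.91)²/18.91 + (23−19.34)²/19.34 = 2.0894
df = 2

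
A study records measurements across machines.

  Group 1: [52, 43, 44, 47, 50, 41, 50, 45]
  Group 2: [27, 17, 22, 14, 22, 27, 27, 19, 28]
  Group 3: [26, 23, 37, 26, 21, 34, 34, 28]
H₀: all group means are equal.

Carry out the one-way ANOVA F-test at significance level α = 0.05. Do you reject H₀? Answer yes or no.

Group means [46.50, 22.56, 28.62], grand mean 32.160
SSB = Σnᵢ(x̄ᵢ−x̄)² = 2575.263; SSW = ΣΣ(x−x̄ᵢ)² = 544.097
MSB = 2575.263/2 = 1287.6314; MSW = 544.097/22 = 24.7317
F = MSB/MSW = 52.0640
df = (2, 22)
p-value (upper-tail) = 0.00000
At α=0.05: p < α → reject H₀

reject H₀: yes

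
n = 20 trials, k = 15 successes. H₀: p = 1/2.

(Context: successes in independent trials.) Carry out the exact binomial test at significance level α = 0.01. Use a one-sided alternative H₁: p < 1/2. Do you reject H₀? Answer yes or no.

Exact binomial: n=20, k=15, p₀=1/2=0.5000
P(X≤15) from Σ C(n,i)·p₀^i·(1−p₀)^(n−i)
p-value (one-sided, H₁ less) = 0.99409
At α=0.01: p ≥ α → fail to reject H₀

reject H₀: no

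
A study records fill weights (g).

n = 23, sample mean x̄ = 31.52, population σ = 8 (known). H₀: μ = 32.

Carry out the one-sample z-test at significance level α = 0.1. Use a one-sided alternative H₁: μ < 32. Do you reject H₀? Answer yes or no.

SE = σ/√n = 8/√23 = 1.6681
z = (x̄−μ₀)/SE = (31.52−32)/1.6681 = -0.2877
p-value (one-sided, H₁ less) = 0.38677
At α=0.1: p ≥ α → fail to reject H₀

reject H₀: no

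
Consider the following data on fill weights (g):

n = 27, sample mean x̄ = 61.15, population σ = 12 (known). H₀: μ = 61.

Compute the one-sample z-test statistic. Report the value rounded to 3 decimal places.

SE = σ/√n = 12/√27 = 2.3094
z = (x̄−μ₀)/SE = (61.15−61)/2.3094 = 0.0650

test statistic = 0.065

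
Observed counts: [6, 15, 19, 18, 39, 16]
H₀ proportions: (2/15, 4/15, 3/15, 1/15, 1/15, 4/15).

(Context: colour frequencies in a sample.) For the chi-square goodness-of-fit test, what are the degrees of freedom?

df = k − 1 = 6 − 1 = 5

degrees of freedom = 5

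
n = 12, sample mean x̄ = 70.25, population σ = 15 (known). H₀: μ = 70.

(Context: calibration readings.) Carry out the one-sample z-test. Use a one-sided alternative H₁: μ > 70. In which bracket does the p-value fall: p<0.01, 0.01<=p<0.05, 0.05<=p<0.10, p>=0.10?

p-value bracket: p>=0.10

SE = σ/√n = 15/√12 = 4.3301
z = (x̄−μ₀)/SE = (70.25−70)/4.3301 = 0.0577
p-value (one-sided, H₁ greater) = 0.47698
→ bracket: p>=0.10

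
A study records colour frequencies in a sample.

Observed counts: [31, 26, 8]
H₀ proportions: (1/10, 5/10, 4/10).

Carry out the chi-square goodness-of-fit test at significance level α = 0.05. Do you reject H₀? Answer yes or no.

n = 65; E_i = n·p_i = [6.50, 32.50, 26.00]
χ² = (31−6.50)²/6.50 + (26−32.50)²/32.50 + (8−26.00)²/26.00 = 106.1077
df = 2
p-value (upper-tail) = 0.00000
At α=0.05: p < α → reject H₀

reject H₀: yes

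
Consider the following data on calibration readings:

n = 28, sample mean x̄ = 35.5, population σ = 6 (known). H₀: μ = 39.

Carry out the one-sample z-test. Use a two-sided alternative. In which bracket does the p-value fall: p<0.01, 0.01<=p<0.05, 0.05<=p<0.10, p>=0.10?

p-value bracket: p<0.01

SE = σ/√n = 6/√28 = 1.1339
z = (x̄−μ₀)/SE = (35.5−39)/1.1339 = -3.0867
p-value (two-sided) = 0.00202
→ bracket: p<0.01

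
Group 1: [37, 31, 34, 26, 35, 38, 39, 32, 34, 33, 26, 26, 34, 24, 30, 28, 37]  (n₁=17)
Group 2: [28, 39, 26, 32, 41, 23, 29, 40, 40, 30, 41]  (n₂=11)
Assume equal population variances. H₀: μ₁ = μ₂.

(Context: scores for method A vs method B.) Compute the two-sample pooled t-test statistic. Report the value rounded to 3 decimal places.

x̄₁=32.000, s₁=4.677, n₁=17
x̄₂=33.545, s₂=6.773, n₂=11
s_p² = [16·4.677² + 10·6.773²]/26 = 31.1049
SE = √(s_p²·(1/17+1/11)) = 2.1581
t = (32.000−33.545)/2.1581 = -0.7161
df = 26

test statistic = -0.716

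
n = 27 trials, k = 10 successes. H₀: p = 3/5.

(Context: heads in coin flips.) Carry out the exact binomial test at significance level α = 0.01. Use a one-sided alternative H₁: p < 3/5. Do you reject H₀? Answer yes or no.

Exact binomial: n=27, k=10, p₀=3/5=0.6000
P(X≤10) from Σ C(n,i)·p₀^i·(1−p₀)^(n−i)
p-value (one-sided, H₁ less) = 0.01338
At α=0.01: p ≥ α → fail to reject H₀

reject H₀: no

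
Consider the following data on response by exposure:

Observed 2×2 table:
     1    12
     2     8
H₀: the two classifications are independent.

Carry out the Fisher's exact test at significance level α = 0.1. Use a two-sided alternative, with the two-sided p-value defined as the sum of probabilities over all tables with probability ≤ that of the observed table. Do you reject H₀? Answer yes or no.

Margins: r₁=13, r₂=10, c₁=3, c₂=20, n=23
p_obs = C(13,1)·C(10,2)/C(23,3); sum pmf over tables with pmf ≤ p_obs
p-value (two-sided) = 0.55957
At α=0.1: p ≥ α → fail to reject H₀

reject H₀: no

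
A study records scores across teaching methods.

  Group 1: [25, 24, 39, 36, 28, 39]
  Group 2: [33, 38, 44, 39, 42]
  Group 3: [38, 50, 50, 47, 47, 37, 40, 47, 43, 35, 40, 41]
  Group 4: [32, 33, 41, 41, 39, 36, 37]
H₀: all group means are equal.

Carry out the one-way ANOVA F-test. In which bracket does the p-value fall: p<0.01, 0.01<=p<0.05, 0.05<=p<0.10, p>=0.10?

Group means [31.83, 39.20, 42.92, 37.00], grand mean 38.700
SSB = Σnᵢ(x̄ᵢ−x̄)² = 517.750; SSW = ΣΣ(x−x̄ᵢ)² = 684.550
MSB = 517.750/3 = 172.5833; MSW = 684.550/26 = 26.3288
F = MSB/MSW = 6.5549
df = (3, 26)
p-value (upper-tail) = 0.00190
→ bracket: p<0.01

p-value bracket: p<0.01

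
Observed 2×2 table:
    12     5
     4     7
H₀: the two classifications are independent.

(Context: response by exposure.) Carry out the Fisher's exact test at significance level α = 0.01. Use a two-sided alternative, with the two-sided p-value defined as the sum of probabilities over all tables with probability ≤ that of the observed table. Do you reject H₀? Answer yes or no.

Margins: r₁=17, r₂=11, c₁=16, c₂=12, n=28
p_obs = C(17,12)·C(11,4)/C(28,16); sum pmf over tables with pmf ≤ p_obs
p-value (two-sided) = 0.12115
At α=0.01: p ≥ α → fail to reject H₀

reject H₀: no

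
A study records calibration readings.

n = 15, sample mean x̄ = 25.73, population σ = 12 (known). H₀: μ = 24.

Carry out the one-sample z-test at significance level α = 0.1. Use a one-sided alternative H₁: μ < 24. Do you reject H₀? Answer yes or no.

SE = σ/√n = 12/√15 = 3.0984
z = (x̄−μ₀)/SE = (25.73−24)/3.0984 = 0.5584
p-value (one-sided, H₁ less) = 0.71170
At α=0.1: p ≥ α → fail to reject H₀

reject H₀: no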